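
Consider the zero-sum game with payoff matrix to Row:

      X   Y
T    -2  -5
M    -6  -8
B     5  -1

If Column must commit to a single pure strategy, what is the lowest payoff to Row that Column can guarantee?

-1

Column maxima: X → 5, Y → -1.
The smallest of these is -1.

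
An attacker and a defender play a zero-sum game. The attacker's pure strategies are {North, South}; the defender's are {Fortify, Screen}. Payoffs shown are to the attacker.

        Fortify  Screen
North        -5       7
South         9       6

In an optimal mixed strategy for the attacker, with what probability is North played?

1/5

Row minima: North → -5, South → 6; maximin = 6.
Column maxima: Fortify → 9, Screen → 7; minimax = 7.
6 ≠ 7, so there is no saddle point; optimal play is mixed.
Let the attacker play North with probability p. Expected payoff against Fortify: (-5)p + 9(1−p) = −14p + 9; against Screen: 7p + 6(1−p) = p + 6.
Setting these equal: −14p + 9 = p + 6 ⇒ −15p = -3 ⇒ p = 1/5, and the value is (-14)·(1/5) + 9 = 31/5.
For the defender: with q = P(Fortify), equating North's and South's payoffs gives −12q + 7 = 3q + 6 ⇒ q = 1/15.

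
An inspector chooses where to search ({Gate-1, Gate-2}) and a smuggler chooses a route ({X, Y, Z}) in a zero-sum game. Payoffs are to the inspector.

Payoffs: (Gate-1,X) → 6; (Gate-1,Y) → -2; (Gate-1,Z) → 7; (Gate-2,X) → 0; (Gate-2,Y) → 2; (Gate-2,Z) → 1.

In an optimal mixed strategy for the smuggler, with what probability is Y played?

3/5

Row minima: Gate-1 → -2, Gate-2 → 0; maximin = 0.
Column maxima: X → 6, Y → 2, Z → 7; minimax = 2.
0 ≠ 2, so there is no saddle point; optimal play is mixed.
Z is strictly dominated by X (it gives the inspector strictly more in every row), so the smuggler never plays it.
On the remaining 2×2 (Gate-1, Gate-2 vs X, Y):
Let the inspector play Gate-1 with probability p. Expected payoff against X: 6p + 0(1−p) = 6p; against Y: (-2)p + 2(1−p) = −4p + 2.
Setting these equal: 6p = −4p + 2 ⇒ 10p = 2 ⇒ p = 1/5, and the value is (6)·(1/5) = 6/5.
For the smuggler: with q = P(X), equating Gate-1's and Gate-2's payoffs gives 8q − 2 = −2q + 2 ⇒ q = 2/5.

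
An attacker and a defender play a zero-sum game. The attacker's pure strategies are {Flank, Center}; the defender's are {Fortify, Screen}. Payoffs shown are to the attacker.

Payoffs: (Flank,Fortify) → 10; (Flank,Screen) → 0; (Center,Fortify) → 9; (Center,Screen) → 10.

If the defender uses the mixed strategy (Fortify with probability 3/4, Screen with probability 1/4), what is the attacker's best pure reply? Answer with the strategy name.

Center

Expected payoff of Flank: (3/4)·10 + (1/4)·0 = 15/2.
Expected payoff of Center: (3/4)·9 + (1/4)·10 = 37/4.
The largest is 37/4, so the attacker's best response is Center.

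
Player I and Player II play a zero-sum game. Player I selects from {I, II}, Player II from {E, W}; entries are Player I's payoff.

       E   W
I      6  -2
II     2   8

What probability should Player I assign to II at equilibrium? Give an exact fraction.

4/7

Row minima: I → -2, II → 2; maximin = 2.
Column maxima: E → 6, W → 8; minimax = 6.
2 ≠ 6, so there is no saddle point; optimal play is mixed.
Let Player I play I with probability p. Expected payoff against E: 6p + 2(1−p) = 4p + 2; against W: (-2)p + 8(1−p) = −10p + 8.
Setting these equal: 4p + 2 = −10p + 8 ⇒ 14p = 6 ⇒ p = 3/7, and the value is (4)·(3/7) + 2 = 26/7.
For Player II: with q = P(E), equating I's and II's payoffs gives 8q − 2 = −6q + 8 ⇒ q = 5/7.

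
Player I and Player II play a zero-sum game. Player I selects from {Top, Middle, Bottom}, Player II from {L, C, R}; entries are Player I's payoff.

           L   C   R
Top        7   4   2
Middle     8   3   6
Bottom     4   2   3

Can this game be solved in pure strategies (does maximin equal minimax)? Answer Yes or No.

Row minima: Top → 2, Middle → 3, Bottom → 2; maximin = 3.
Column maxima: L → 8, C → 4, R → 6; minimax = 4.
3 ≠ 4, so no pure-strategy equilibrium exists.

No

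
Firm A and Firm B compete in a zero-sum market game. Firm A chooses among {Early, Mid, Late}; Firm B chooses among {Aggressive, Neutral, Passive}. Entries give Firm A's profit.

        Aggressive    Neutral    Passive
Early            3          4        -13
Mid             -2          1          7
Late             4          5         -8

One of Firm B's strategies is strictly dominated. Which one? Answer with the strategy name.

Aggressive holds Firm A's payoff strictly below Neutral in every row: 3 < 4, -2 < 1, 4 < 5.
So Neutral is strictly dominated for Firm B.

Neutral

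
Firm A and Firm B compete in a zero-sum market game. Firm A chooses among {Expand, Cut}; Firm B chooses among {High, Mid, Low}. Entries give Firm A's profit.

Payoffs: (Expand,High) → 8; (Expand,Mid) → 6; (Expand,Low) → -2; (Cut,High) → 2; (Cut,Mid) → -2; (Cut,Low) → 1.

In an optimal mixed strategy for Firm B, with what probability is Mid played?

Row minima: Expand → -2, Cut → -2; maximin = -2.
Column maxima: High → 8, Mid → 6, Low → 1; minimax = 1.
-2 ≠ 1, so there is no saddle point; optimal play is mixed.
High is strictly dominated by Mid (it gives Firm A strictly more in every row), so Firm B never plays it.
On the remaining 2×2 (Expand, Cut vs Mid, Low):
Let Firm A play Expand with probability p. Expected payoff against Mid: 6p + (-2)(1−p) = 8p − 2; against Low: (-2)p + 1(1−p) = −3p + 1.
Setting these equal: 8p − 2 = −3p + 1 ⇒ 11p = 3 ⇒ p = 3/11, and the value is (8)·(3/11) − 2 = 2/11.
For Firm B: with q = P(Mid), equating Expand's and Cut's payoffs gives 8q − 2 = −3q + 1 ⇒ q = 3/11.

3/11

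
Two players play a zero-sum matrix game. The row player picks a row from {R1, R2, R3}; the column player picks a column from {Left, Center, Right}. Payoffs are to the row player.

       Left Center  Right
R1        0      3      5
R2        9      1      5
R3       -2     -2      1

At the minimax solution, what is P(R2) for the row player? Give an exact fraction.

3/11

Row minima: R1 → 0, R2 → 1, R3 → -2; maximin = 1.
Column maxima: Left → 9, Center → 3, Right → 5; minimax = 3.
1 ≠ 3, so there is no saddle point; optimal play is mixed.
R3 is strictly dominated by R1, so the row player never plays it.
Right is strictly dominated by Center (it gives the row player strictly more in every row), so the column player never plays it.
On the remaining 2×2 (R1, R2 vs Left, Center):
Let the row player play R1 with probability p. Expected payoff against Left: 0p + 9(1−p) = −9p + 9; against Center: 3p + 1(1−p) = 2p + 1.
Setting these equal: −9p + 9 = 2p + 1 ⇒ −11p = -8 ⇒ p = 8/11, and the value is (-9)·(8/11) + 9 = 27/11.
For the column player: with q = P(Left), equating R1's and R2's payoffs gives −3q + 3 = 8q + 1 ⇒ q = 2/11.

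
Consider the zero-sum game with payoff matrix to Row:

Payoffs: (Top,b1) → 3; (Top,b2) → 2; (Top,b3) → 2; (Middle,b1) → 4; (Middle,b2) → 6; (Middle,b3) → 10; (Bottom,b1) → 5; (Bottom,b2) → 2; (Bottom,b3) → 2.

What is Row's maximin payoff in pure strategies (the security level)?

Row minima: Top → 2, Middle → 4, Bottom → 2.
The best of these is 4.

4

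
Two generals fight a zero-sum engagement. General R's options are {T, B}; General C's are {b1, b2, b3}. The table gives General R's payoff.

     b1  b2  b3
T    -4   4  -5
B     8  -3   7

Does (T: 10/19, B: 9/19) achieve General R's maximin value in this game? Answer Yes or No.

Against b1 this mix gives (10/19)·(-4) + (9/19)·8 = 32/19.
Against b2 this mix gives (10/19)·4 + (9/19)·(-3) = 13/19.
Against b3 this mix gives (10/19)·(-5) + (9/19)·7 = 13/19.
All of General C's active replies (b2, b3) yield 13/19, and no column does worse for General R. The mix makes General C indifferent and guarantees 13/19, so it is optimal.

Yes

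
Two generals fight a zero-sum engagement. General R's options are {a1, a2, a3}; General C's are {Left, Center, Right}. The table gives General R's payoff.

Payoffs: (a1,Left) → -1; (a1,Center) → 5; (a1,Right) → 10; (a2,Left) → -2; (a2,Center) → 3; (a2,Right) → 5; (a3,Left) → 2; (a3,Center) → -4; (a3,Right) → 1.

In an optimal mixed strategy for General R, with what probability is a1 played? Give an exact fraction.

1/2

Row minima: a1 → -1, a2 → -2, a3 → -4; maximin = -1.
Column maxima: Left → 2, Center → 5, Right → 10; minimax = 2.
-1 ≠ 2, so there is no saddle point; optimal play is mixed.
a2 is strictly dominated by a1, so General R never plays it.
Right is strictly dominated by Center (it gives General R strictly more in every row), so General C never plays it.
On the remaining 2×2 (a1, a3 vs Left, Center):
Let General R play a1 with probability p. Expected payoff against Left: (-1)p + 2(1−p) = −3p + 2; against Center: 5p + (-4)(1−p) = 9p − 4.
Setting these equal: −3p + 2 = 9p − 4 ⇒ −12p = -6 ⇒ p = 1/2, and the value is (-3)·(1/2) + 2 = 1/2.
For General C: with q = P(Left), equating a1's and a3's payoffs gives −6q + 5 = 6q − 4 ⇒ q = 3/4.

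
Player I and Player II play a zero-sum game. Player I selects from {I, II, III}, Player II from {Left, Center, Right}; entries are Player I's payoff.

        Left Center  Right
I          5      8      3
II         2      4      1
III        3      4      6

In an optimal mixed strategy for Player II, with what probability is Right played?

Row minima: I → 3, II → 1, III → 3; maximin = 3.
Column maxima: Left → 5, Center → 8, Right → 6; minimax = 5.
3 ≠ 5, so there is no saddle point; optimal play is mixed.
II is strictly dominated by I, so Player I never plays it.
Center is strictly dominated by Left (it gives Player I strictly more in every row), so Player II never plays it.
On the remaining 2×2 (I, III vs Left, Right):
Let Player I play I with probability p. Expected payoff against Left: 5p + 3(1−p) = 2p + 3; against Right: 3p + 6(1−p) = −3p + 6.
Setting these equal: 2p + 3 = −3p + 6 ⇒ 5p = 3 ⇒ p = 3/5, and the value is (2)·(3/5) + 3 = 21/5.
For Player II: with q = P(Left), equating I's and III's payoffs gives 2q + 3 = −3q + 6 ⇒ q = 3/5.

2/5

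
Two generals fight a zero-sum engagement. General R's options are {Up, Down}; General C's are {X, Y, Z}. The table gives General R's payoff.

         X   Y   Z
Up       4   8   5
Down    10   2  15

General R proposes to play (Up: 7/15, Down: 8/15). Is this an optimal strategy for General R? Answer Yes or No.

Against X this mix gives (7/15)·4 + (8/15)·10 = 36/5.
Against Y this mix gives (7/15)·8 + (8/15)·2 = 24/5.
Against Z this mix gives (7/15)·5 + (8/15)·15 = 31/3.
General C will play Y, holding General R to 24/5. Shifting weight toward the row that does better against Y would raise this floor (the equalizing mix achieves 6 against both Y and X), so the proposed strategy is not optimal.

No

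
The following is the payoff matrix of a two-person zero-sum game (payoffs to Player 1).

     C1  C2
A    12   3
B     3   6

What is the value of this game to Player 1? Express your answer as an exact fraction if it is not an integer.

Row minima: A → 3, B → 3; maximin = 3.
Column maxima: C1 → 12, C2 → 6; minimax = 6.
3 ≠ 6, so there is no saddle point; optimal play is mixed.
Let Player 1 play A with probability p. Expected payoff against C1: 12p + 3(1−p) = 9p + 3; against C2: 3p + 6(1−p) = −3p + 6.
Setting these equal: 9p + 3 = −3p + 6 ⇒ 12p = 3 ⇒ p = 1/4, and the value is (9)·(1/4) + 3 = 21/4.
For Player 2: with q = P(C1), equating A's and B's payoffs gives 9q + 3 = −3q + 6 ⇒ q = 1/4.

21/4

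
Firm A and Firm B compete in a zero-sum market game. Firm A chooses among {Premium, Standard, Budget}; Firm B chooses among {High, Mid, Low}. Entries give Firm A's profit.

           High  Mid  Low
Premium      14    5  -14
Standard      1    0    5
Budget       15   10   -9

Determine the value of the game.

Row minima: Premium → -14, Standard → 0, Budget → -9; maximin = 0.
Column maxima: High → 15, Mid → 10, Low → 5; minimax = 5.
0 ≠ 5, so there is no saddle point; optimal play is mixed.
Premium is strictly dominated by Budget, so Firm A never plays it.
High is strictly dominated by Mid (it gives Firm A strictly more in every row), so Firm B never plays it.
On the remaining 2×2 (Standard, Budget vs Mid, Low):
Let Firm A play Standard with probability p. Expected payoff against Mid: 0p + 10(1−p) = −10p + 10; against Low: 5p + (-9)(1−p) = 14p − 9.
Setting these equal: −10p + 10 = 14p − 9 ⇒ −24p = -19 ⇒ p = 19/24, and the value is (-10)·(19/24) + 10 = 25/12.
For Firm B: with q = P(Mid), equating Standard's and Budget's payoffs gives −5q + 5 = 19q − 9 ⇒ q = 7/12.

25/12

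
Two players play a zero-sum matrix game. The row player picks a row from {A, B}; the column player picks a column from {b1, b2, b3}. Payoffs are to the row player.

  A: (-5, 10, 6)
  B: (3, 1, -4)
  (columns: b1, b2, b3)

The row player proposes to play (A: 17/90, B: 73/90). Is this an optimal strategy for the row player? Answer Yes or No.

No

Against b1 this mix gives (17/90)·(-5) + (73/90)·3 = 67/45.
Against b2 this mix gives (17/90)·10 + (73/90)·1 = 27/10.
Against b3 this mix gives (17/90)·6 + (73/90)·(-4) = -19/9.
The column player will play b3, holding the row player to -19/9. Shifting weight toward the row that does better against b3 would raise this floor (the equalizing mix achieves -1/9 against both b3 and b1), so the proposed strategy is not optimal.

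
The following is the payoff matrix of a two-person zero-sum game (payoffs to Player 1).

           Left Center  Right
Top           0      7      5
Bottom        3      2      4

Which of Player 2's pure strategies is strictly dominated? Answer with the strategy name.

Right

Left holds Player 1's payoff strictly below Right in every row: 0 < 5, 3 < 4.
So Right is strictly dominated for Player 2.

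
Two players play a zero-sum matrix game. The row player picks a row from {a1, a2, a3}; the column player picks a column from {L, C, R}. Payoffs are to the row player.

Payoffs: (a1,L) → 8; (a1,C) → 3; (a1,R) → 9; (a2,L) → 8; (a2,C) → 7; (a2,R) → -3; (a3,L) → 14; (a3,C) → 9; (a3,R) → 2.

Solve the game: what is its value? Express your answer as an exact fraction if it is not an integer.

75/13

Row minima: a1 → 3, a2 → -3, a3 → 2; maximin = 3.
Column maxima: L → 14, C → 9, R → 9; minimax = 9.
3 ≠ 9, so there is no saddle point; optimal play is mixed.
a2 is strictly dominated by a3, so the row player never plays it.
L is strictly dominated by C (it gives the row player strictly more in every row), so the column player never plays it.
On the remaining 2×2 (a1, a3 vs C, R):
Let the row player play a1 with probability p. Expected payoff against C: 3p + 9(1−p) = −6p + 9; against R: 9p + 2(1−p) = 7p + 2.
Setting these equal: −6p + 9 = 7p + 2 ⇒ −13p = -7 ⇒ p = 7/13, and the value is (-6)·(7/13) + 9 = 75/13.
For the column player: with q = P(C), equating a1's and a3's payoffs gives −6q + 9 = 7q + 2 ⇒ q = 7/13.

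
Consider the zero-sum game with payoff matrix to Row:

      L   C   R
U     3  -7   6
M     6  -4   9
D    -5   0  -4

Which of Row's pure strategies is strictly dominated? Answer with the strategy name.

M gives a strictly higher payoff than U against every column: 6 > 3, -4 > -7, 9 > 6.
So U is strictly dominated and Row never plays it.

U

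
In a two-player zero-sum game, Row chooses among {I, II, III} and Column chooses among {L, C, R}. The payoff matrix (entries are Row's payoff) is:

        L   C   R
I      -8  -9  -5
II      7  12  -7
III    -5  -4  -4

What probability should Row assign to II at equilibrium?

Row minima: I → -9, II → -7, III → -5; maximin = -5.
Column maxima: L → 7, C → 12, R → -4; minimax = -4.
-5 ≠ -4, so there is no saddle point; optimal play is mixed.
I is strictly dominated by III, so Row never plays it.
With I eliminated, C is strictly dominated by L (it gives Row strictly more in every remaining row), so Column never plays it.
On the remaining 2×2 (II, III vs L, R):
Let Row play II with probability p. Expected payoff against L: 7p + (-5)(1−p) = 12p − 5; against R: (-7)p + (-4)(1−p) = −3p − 4.
Setting these equal: 12p − 5 = −3p − 4 ⇒ 15p = 1 ⇒ p = 1/15, and the value is (12)·(1/15) − 5 = -21/5.
For Column: with q = P(L), equating II's and III's payoffs gives 14q − 7 = −q − 4 ⇒ q = 1/5.

1/15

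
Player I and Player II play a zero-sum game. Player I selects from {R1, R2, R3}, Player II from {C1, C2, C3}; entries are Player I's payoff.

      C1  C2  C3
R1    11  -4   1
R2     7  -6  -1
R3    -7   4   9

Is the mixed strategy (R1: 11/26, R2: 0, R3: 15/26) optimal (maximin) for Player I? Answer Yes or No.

Yes

Against C1 this mix gives (11/26)·11 + (15/26)·(-7) = 8/13.
Against C2 this mix gives (11/26)·(-4) + (15/26)·4 = 8/13.
Against C3 this mix gives (11/26)·1 + (15/26)·9 = 73/13.
All of Player II's active replies (C1, C2) yield 8/13, and no column does worse for Player I. The mix makes Player II indifferent and guarantees 8/13, so it is optimal.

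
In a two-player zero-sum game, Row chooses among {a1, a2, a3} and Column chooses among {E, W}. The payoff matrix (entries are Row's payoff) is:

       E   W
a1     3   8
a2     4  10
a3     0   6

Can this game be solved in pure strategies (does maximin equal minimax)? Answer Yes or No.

Yes

Row minima: a1 → 3, a2 → 4, a3 → 0; maximin = 4.
Column maxima: E → 4, W → 10; minimax = 4.
maximin = minimax = 4, so a saddle point exists.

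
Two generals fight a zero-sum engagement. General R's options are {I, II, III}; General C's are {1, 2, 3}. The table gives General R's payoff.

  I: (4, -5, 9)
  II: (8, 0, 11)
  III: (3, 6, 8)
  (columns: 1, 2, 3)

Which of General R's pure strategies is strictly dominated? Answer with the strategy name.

II gives a strictly higher payoff than I against every column: 8 > 4, 0 > -5, 11 > 9.
So I is strictly dominated and General R never plays it.

I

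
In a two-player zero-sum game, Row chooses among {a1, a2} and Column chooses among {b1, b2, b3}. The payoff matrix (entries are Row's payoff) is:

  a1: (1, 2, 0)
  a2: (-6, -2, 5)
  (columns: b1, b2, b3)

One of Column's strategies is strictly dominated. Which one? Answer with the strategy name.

b2

b1 holds Row's payoff strictly below b2 in every row: 1 < 2, -6 < -2.
So b2 is strictly dominated for Column.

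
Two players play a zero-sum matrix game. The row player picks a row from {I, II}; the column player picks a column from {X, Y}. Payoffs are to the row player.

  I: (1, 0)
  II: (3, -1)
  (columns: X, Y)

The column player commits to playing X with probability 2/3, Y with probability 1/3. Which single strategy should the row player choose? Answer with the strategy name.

II

Expected payoff of I: (2/3)·1 + (1/3)·0 = 2/3.
Expected payoff of II: (2/3)·3 + (1/3)·(-1) = 5/3.
The largest is 5/3, so the row player's best response is II.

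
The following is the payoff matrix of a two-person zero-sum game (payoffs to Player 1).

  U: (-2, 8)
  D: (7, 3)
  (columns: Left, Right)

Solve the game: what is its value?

Row minima: U → -2, D → 3; maximin = 3.
Column maxima: Left → 7, Right → 8; minimax = 7.
3 ≠ 7, so there is no saddle point; optimal play is mixed.
Let Player 1 play U with probability p. Expected payoff against Left: (-2)p + 7(1−p) = −9p + 7; against Right: 8p + 3(1−p) = 5p + 3.
Setting these equal: −9p + 7 = 5p + 3 ⇒ −14p = -4 ⇒ p = 2/7, and the value is (-9)·(2/7) + 7 = 31/7.
For Player 2: with q = P(Left), equating U's and D's payoffs gives −10q + 8 = 4q + 3 ⇒ q = 5/14.

31/7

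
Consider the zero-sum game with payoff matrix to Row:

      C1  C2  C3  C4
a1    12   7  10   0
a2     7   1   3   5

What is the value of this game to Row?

Row minima: a1 → 0, a2 → 1; maximin = 1.
Column maxima: C1 → 12, C2 → 7, C3 → 10, C4 → 5; minimax = 5.
1 ≠ 5, so there is no saddle point; optimal play is mixed.
C1 is strictly dominated by C2 (it gives Row strictly more in every row), so Column never plays it.
C3 is strictly dominated by C2 (it gives Row strictly more in every row), so Column never plays it.
On the remaining 2×2 (a1, a2 vs C2, C4):
Let Row play a1 with probability p. Expected payoff against C2: 7p + 1(1−p) = 6p + 1; against C4: 0p + 5(1−p) = −5p + 5.
Setting these equal: 6p + 1 = −5p + 5 ⇒ 11p = 4 ⇒ p = 4/11, and the value is (6)·(4/11) + 1 = 35/11.
For Column: with q = P(C2), equating a1's and a2's payoffs gives 7q = −4q + 5 ⇒ q = 5/11.

35/11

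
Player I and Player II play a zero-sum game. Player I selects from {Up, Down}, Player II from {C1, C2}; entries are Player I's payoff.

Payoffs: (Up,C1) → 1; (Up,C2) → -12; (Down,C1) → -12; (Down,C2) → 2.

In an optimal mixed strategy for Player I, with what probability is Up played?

Row minima: Up → -12, Down → -12; maximin = -12.
Column maxima: C1 → 1, C2 → 2; minimax = 1.
-12 ≠ 1, so there is no saddle point; optimal play is mixed.
Let Player I play Up with probability p. Expected payoff against C1: 1p + (-12)(1−p) = 13p − 12; against C2: (-12)p + 2(1−p) = −14p + 2.
Setting these equal: 13p − 12 = −14p + 2 ⇒ 27p = 14 ⇒ p = 14/27, and the value is (13)·(14/27) − 12 = -142/27.
For Player II: with q = P(C1), equating Up's and Down's payoffs gives 13q − 12 = −14q + 2 ⇒ q = 14/27.

14/27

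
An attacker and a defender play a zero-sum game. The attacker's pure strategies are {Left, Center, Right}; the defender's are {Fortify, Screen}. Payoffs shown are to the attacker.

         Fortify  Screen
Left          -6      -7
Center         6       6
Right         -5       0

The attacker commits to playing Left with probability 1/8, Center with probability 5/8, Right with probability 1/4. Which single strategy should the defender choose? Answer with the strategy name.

If the defender plays Fortify, the attacker's expected payoff is (1/8)·(-6) + (5/8)·6 + (1/4)·(-5) = 7/4.
If the defender plays Screen, the attacker's expected payoff is (1/8)·(-7) + (5/8)·6 + (1/4)·0 = 23/8.
The defender minimizes the attacker's payoff; the smallest is 7/4, so the best response is Fortify.

Fortify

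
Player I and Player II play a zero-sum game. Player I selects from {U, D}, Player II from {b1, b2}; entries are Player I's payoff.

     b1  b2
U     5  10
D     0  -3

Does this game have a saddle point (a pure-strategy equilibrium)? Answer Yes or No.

Yes

Row minima: U → 5, D → -3; maximin = 5.
Column maxima: b1 → 5, b2 → 10; minimax = 5.
maximin = minimax = 5, so a saddle point exists.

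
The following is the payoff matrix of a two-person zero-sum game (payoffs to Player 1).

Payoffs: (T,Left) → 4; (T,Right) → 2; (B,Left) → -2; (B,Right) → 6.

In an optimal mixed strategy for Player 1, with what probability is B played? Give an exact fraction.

Row minima: T → 2, B → -2; maximin = 2.
Column maxima: Left → 4, Right → 6; minimax = 4.
2 ≠ 4, so there is no saddle point; optimal play is mixed.
Let Player 1 play T with probability p. Expected payoff against Left: 4p + (-2)(1−p) = 6p − 2; against Right: 2p + 6(1−p) = −4p + 6.
Setting these equal: 6p − 2 = −4p + 6 ⇒ 10p = 8 ⇒ p = 4/5, and the value is (6)·(4/5) − 2 = 14/5.
For Player 2: with q = P(Left), equating T's and B's payoffs gives 2q + 2 = −8q + 6 ⇒ q = 2/5.

1/5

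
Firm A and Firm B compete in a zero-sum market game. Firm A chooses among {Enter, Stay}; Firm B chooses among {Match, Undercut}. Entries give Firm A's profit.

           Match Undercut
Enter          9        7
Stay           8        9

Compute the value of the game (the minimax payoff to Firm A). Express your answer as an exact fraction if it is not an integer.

Row minima: Enter → 7, Stay → 8; maximin = 8.
Column maxima: Match → 9, Undercut → 9; minimax = 9.
8 ≠ 9, so there is no saddle point; optimal play is mixed.
Let Firm A play Enter with probability p. Expected payoff against Match: 9p + 8(1−p) = p + 8; against Undercut: 7p + 9(1−p) = −2p + 9.
Setting these equal: p + 8 = −2p + 9 ⇒ 3p = 1 ⇒ p = 1/3, and the value is (1)·(1/3) + 8 = 25/3.
For Firm B: with q = P(Match), equating Enter's and Stay's payoffs gives 2q + 7 = −q + 9 ⇒ q = 2/3.

25/3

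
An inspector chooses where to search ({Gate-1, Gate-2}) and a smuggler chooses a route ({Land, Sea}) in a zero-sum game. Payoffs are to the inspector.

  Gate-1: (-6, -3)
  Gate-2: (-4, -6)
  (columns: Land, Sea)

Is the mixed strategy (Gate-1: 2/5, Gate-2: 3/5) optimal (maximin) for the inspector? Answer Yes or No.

Against Land this mix gives (2/5)·(-6) + (3/5)·(-4) = -24/5.
Against Sea this mix gives (2/5)·(-3) + (3/5)·(-6) = -24/5.
All of the smuggler's active replies (Land, Sea) yield -24/5, and no column does worse for the inspector. The mix makes the smuggler indifferent and guarantees -24/5, so it is optimal.

Yes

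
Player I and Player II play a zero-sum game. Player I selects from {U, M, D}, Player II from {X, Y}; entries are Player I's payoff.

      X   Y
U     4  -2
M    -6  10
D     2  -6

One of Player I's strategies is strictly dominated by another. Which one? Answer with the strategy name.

D

U gives a strictly higher payoff than D against every column: 4 > 2, -2 > -6.
So D is strictly dominated and Player I never plays it.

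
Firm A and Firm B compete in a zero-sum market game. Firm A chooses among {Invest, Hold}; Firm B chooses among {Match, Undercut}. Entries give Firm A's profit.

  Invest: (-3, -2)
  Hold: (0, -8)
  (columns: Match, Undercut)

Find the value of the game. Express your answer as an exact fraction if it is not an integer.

Row minima: Invest → -3, Hold → -8; maximin = -3.
Column maxima: Match → 0, Undercut → -2; minimax = -2.
-3 ≠ -2, so there is no saddle point; optimal play is mixed.
Let Firm A play Invest with probability p. Expected payoff against Match: (-3)p + 0(1−p) = −3p; against Undercut: (-2)p + (-8)(1−p) = 6p − 8.
Setting these equal: −3p = 6p − 8 ⇒ −9p = -8 ⇒ p = 8/9, and the value is (-3)·(8/9) = -8/3.
For Firm B: with q = P(Match), equating Invest's and Hold's payoffs gives −q − 2 = 8q − 8 ⇒ q = 2/3.

-8/3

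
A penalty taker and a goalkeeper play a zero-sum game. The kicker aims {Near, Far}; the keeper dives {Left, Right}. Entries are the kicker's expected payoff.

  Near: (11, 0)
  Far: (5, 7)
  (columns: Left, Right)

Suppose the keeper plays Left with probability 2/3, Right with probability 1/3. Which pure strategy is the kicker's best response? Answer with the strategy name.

Near

Expected payoff of Near: (2/3)·11 + (1/3)·0 = 22/3.
Expected payoff of Far: (2/3)·5 + (1/3)·7 = 17/3.
The largest is 22/3, so the kicker's best response is Near.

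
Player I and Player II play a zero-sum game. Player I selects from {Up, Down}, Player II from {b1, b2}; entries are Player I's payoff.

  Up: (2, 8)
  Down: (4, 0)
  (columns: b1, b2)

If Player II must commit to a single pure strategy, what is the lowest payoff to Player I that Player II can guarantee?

4

Column maxima: b1 → 4, b2 → 8.
The smallest of these is 4.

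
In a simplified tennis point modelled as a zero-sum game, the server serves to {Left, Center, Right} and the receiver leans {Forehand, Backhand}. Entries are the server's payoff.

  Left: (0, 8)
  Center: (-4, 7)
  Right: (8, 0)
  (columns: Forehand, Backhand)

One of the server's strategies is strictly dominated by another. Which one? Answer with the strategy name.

Left gives a strictly higher payoff than Center against every column: 0 > -4, 8 > 7.
So Center is strictly dominated and the server never plays it.

Center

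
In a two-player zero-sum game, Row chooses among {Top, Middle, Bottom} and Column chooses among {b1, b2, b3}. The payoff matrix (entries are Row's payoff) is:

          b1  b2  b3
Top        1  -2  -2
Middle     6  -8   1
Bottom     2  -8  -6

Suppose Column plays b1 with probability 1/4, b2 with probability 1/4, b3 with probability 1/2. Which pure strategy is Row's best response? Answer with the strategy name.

Expected payoff of Top: (1/4)·1 + (1/4)·(-2) + (1/2)·(-2) = -5/4.
Expected payoff of Middle: (1/4)·6 + (1/4)·(-8) + (1/2)·1 = 0.
Expected payoff of Bottom: (1/4)·2 + (1/4)·(-8) + (1/2)·(-6) = -9/2.
The largest is 0, so Row's best response is Middle.

Middle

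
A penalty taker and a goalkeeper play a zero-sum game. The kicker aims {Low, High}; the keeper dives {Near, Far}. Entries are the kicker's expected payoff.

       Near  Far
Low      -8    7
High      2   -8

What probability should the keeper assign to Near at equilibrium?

Row minima: Low → -8, High → -8; maximin = -8.
Column maxima: Near → 2, Far → 7; minimax = 2.
-8 ≠ 2, so there is no saddle point; optimal play is mixed.
Let the kicker play Low with probability p. Expected payoff against Near: (-8)p + 2(1−p) = −10p + 2; against Far: 7p + (-8)(1−p) = 15p − 8.
Setting these equal: −10p + 2 = 15p − 8 ⇒ −25p = -10 ⇒ p = 2/5, and the value is (-10)·(2/5) + 2 = -2.
For the keeper: with q = P(Near), equating Low's and High's payoffs gives −15q + 7 = 10q − 8 ⇒ q = 3/5.

3/5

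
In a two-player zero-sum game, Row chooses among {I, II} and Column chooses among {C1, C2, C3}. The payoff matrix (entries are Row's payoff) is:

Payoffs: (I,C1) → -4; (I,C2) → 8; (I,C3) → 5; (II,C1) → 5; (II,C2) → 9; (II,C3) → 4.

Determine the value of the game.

41/10

Row minima: I → -4, II → 4; maximin = 4.
Column maxima: C1 → 5, C2 → 9, C3 → 5; minimax = 5.
4 ≠ 5, so there is no saddle point; optimal play is mixed.
C2 is strictly dominated by C1 (it gives Row strictly more in every row), so Column never plays it.
On the remaining 2×2 (I, II vs C1, C3):
Let Row play I with probability p. Expected payoff against C1: (-4)p + 5(1−p) = −9p + 5; against C3: 5p + 4(1−p) = p + 4.
Setting these equal: −9p + 5 = p + 4 ⇒ −10p = -1 ⇒ p = 1/10, and the value is (-9)·(1/10) + 5 = 41/10.
For Column: with q = P(C1), equating I's and II's payoffs gives −9q + 5 = q + 4 ⇒ q = 1/10.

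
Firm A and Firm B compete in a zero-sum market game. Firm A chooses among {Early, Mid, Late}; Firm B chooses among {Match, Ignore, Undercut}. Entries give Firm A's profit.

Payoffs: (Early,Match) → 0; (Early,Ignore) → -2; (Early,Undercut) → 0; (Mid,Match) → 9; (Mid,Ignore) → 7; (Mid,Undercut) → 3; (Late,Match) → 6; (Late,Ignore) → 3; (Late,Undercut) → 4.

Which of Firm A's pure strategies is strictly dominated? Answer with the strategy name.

Early

Mid gives a strictly higher payoff than Early against every column: 9 > 0, 7 > -2, 3 > 0.
So Early is strictly dominated and Firm A never plays it.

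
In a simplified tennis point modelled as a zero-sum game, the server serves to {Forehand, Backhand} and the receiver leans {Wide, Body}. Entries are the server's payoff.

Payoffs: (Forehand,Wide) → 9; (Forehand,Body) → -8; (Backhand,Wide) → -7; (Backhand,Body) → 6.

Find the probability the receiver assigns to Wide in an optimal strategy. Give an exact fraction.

7/15

Row minima: Forehand → -8, Backhand → -7; maximin = -7.
Column maxima: Wide → 9, Body → 6; minimax = 6.
-7 ≠ 6, so there is no saddle point; optimal play is mixed.
Let the server play Forehand with probability p. Expected payoff against Wide: 9p + (-7)(1−p) = 16p − 7; against Body: (-8)p + 6(1−p) = −14p + 6.
Setting these equal: 16p − 7 = −14p + 6 ⇒ 30p = 13 ⇒ p = 13/30, and the value is (16)·(13/30) − 7 = -1/15.
For the receiver: with q = P(Wide), equating Forehand's and Backhand's payoffs gives 17q − 8 = −13q + 6 ⇒ q = 7/15.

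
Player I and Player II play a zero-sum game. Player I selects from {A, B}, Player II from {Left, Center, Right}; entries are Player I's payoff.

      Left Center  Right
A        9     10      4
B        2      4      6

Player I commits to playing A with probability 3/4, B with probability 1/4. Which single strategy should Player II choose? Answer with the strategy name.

If Player II plays Left, Player I's expected payoff is (3/4)·9 + (1/4)·2 = 29/4.
If Player II plays Center, Player I's expected payoff is (3/4)·10 + (1/4)·4 = 17/2.
If Player II plays Right, Player I's expected payoff is (3/4)·4 + (1/4)·6 = 9/2.
Player II minimizes Player I's payoff; the smallest is 9/2, so the best response is Right.

Right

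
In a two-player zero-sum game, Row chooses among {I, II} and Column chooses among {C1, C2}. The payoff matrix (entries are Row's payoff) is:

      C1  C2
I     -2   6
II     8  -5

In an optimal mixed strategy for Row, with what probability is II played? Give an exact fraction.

Row minima: I → -2, II → -5; maximin = -2.
Column maxima: C1 → 8, C2 → 6; minimax = 6.
-2 ≠ 6, so there is no saddle point; optimal play is mixed.
Let Row play I with probability p. Expected payoff against C1: (-2)p + 8(1−p) = −10p + 8; against C2: 6p + (-5)(1−p) = 11p − 5.
Setting these equal: −10p + 8 = 11p − 5 ⇒ −21p = -13 ⇒ p = 13/21, and the value is (-10)·(13/21) + 8 = 38/21.
For Column: with q = P(C1), equating I's and II's payoffs gives −8q + 6 = 13q − 5 ⇒ q = 11/21.

8/21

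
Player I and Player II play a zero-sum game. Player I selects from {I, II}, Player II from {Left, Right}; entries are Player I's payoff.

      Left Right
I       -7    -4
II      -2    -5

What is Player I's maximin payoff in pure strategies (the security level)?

Row minima: I → -7, II → -5.
The best of these is -5.

-5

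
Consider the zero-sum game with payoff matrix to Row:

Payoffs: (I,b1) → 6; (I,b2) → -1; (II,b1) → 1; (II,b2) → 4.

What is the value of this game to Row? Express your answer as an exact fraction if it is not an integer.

Row minima: I → -1, II → 1; maximin = 1.
Column maxima: b1 → 6, b2 → 4; minimax = 4.
1 ≠ 4, so there is no saddle point; optimal play is mixed.
Let Row play I with probability p. Expected payoff against b1: 6p + 1(1−p) = 5p + 1; against b2: (-1)p + 4(1−p) = −5p + 4.
Setting these equal: 5p + 1 = −5p + 4 ⇒ 10p = 3 ⇒ p = 3/10, and the value is (5)·(3/10) + 1 = 5/2.
For Column: with q = P(b1), equating I's and II's payoffs gives 7q − 1 = −3q + 4 ⇒ q = 1/2.

5/2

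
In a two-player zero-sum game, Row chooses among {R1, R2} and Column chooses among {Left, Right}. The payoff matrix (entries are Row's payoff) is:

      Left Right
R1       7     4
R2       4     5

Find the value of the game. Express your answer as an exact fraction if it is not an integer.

19/4

Row minima: R1 → 4, R2 → 4; maximin = 4.
Column maxima: Left → 7, Right → 5; minimax = 5.
4 ≠ 5, so there is no saddle point; optimal play is mixed.
Let Row play R1 with probability p. Expected payoff against Left: 7p + 4(1−p) = 3p + 4; against Right: 4p + 5(1−p) = −p + 5.
Setting these equal: 3p + 4 = −p + 5 ⇒ 4p = 1 ⇒ p = 1/4, and the value is (3)·(1/4) + 4 = 19/4.
For Column: with q = P(Left), equating R1's and R2's payoffs gives 3q + 4 = −q + 5 ⇒ q = 1/4.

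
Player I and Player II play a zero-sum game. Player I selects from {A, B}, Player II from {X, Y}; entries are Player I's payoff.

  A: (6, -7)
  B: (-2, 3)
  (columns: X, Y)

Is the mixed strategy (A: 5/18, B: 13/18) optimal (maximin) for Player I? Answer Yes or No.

Yes

Against X this mix gives (5/18)·6 + (13/18)·(-2) = 2/9.
Against Y this mix gives (5/18)·(-7) + (13/18)·3 = 2/9.
All of Player II's active replies (X, Y) yield 2/9, and no column does worse for Player I. The mix makes Player II indifferent and guarantees 2/9, so it is optimal.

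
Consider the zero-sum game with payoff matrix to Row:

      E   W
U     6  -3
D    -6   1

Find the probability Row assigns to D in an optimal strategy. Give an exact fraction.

9/16

Row minima: U → -3, D → -6; maximin = -3.
Column maxima: E → 6, W → 1; minimax = 1.
-3 ≠ 1, so there is no saddle point; optimal play is mixed.
Let Row play U with probability p. Expected payoff against E: 6p + (-6)(1−p) = 12p − 6; against W: (-3)p + 1(1−p) = −4p + 1.
Setting these equal: 12p − 6 = −4p + 1 ⇒ 16p = 7 ⇒ p = 7/16, and the value is (12)·(7/16) − 6 = -3/4.
For Column: with q = P(E), equating U's and D's payoffs gives 9q − 3 = −7q + 1 ⇒ q = 1/4.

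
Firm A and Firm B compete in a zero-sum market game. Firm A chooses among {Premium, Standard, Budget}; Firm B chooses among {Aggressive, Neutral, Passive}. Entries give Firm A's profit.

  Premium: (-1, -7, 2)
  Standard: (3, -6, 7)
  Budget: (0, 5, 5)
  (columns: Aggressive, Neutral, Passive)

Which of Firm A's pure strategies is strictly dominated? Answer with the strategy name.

Premium

Standard gives a strictly higher payoff than Premium against every column: 3 > -1, -6 > -7, 7 > 2.
So Premium is strictly dominated and Firm A never plays it.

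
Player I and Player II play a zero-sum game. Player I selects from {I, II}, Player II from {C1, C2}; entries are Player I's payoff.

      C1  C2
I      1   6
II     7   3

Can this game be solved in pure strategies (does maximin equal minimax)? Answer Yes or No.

No

Row minima: I → 1, II → 3; maximin = 3.
Column maxima: C1 → 7, C2 → 6; minimax = 6.
3 ≠ 6, so no pure-strategy equilibrium exists.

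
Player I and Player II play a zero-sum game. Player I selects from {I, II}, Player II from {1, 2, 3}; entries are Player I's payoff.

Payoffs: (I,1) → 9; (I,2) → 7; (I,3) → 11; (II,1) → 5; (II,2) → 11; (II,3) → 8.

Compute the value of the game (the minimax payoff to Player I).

8

Row minima: I → 7, II → 5; maximin = 7.
Column maxima: 1 → 9, 2 → 11, 3 → 11; minimax = 9.
7 ≠ 9, so there is no saddle point; optimal play is mixed.
3 is strictly dominated by 1 (it gives Player I strictly more in every row), so Player II never plays it.
On the remaining 2×2 (I, II vs 1, 2):
Let Player I play I with probability p. Expected payoff against 1: 9p + 5(1−p) = 4p + 5; against 2: 7p + 11(1−p) = −4p + 11.
Setting these equal: 4p + 5 = −4p + 11 ⇒ 8p = 6 ⇒ p = 3/4, and the value is (4)·(3/4) + 5 = 8.
For Player II: with q = P(1), equating I's and II's payoffs gives 2q + 7 = −6q + 11 ⇒ q = 1/2.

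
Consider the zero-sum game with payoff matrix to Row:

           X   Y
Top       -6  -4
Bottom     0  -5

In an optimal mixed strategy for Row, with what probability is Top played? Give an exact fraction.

5/7

Row minima: Top → -6, Bottom → -5; maximin = -5.
Column maxima: X → 0, Y → -4; minimax = -4.
-5 ≠ -4, so there is no saddle point; optimal play is mixed.
Let Row play Top with probability p. Expected payoff against X: (-6)p + 0(1−p) = −6p; against Y: (-4)p + (-5)(1−p) = p − 5.
Setting these equal: −6p = p − 5 ⇒ −7p = -5 ⇒ p = 5/7, and the value is (-6)·(5/7) = -30/7.
For Column: with q = P(X), equating Top's and Bottom's payoffs gives −2q − 4 = 5q − 5 ⇒ q = 1/7.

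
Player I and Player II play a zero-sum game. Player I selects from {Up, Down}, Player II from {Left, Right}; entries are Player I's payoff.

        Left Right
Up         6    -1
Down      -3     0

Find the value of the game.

Row minima: Up → -1, Down → -3; maximin = -1.
Column maxima: Left → 6, Right → 0; minimax = 0.
-1 ≠ 0, so there is no saddle point; optimal play is mixed.
Let Player I play Up with probability p. Expected payoff against Left: 6p + (-3)(1−p) = 9p − 3; against Right: (-1)p + 0(1−p) = −p.
Setting these equal: 9p − 3 = −p ⇒ 10p = 3 ⇒ p = 3/10, and the value is (9)·(3/10) − 3 = -3/10.
For Player II: with q = P(Left), equating Up's and Down's payoffs gives 7q − 1 = −3q ⇒ q = 1/10.

-3/10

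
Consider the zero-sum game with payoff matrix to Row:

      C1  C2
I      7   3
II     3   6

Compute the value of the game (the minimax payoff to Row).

33/7

Row minima: I → 3, II → 3; maximin = 3.
Column maxima: C1 → 7, C2 → 6; minimax = 6.
3 ≠ 6, so there is no saddle point; optimal play is mixed.
Let Row play I with probability p. Expected payoff against C1: 7p + 3(1−p) = 4p + 3; against C2: 3p + 6(1−p) = −3p + 6.
Setting these equal: 4p + 3 = −3p + 6 ⇒ 7p = 3 ⇒ p = 3/7, and the value is (4)·(3/7) + 3 = 33/7.
For Column: with q = P(C1), equating I's and II's payoffs gives 4q + 3 = −3q + 6 ⇒ q = 3/7.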